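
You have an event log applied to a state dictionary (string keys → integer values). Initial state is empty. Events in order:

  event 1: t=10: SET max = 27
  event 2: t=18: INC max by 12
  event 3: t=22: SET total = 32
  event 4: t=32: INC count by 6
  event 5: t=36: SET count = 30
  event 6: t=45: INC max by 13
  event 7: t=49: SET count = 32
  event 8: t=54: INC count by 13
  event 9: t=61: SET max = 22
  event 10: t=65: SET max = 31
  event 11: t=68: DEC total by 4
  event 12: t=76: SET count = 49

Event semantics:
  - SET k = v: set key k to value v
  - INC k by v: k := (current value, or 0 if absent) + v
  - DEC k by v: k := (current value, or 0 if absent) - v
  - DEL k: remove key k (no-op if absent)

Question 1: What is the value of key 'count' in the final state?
Answer: 49

Derivation:
Track key 'count' through all 12 events:
  event 1 (t=10: SET max = 27): count unchanged
  event 2 (t=18: INC max by 12): count unchanged
  event 3 (t=22: SET total = 32): count unchanged
  event 4 (t=32: INC count by 6): count (absent) -> 6
  event 5 (t=36: SET count = 30): count 6 -> 30
  event 6 (t=45: INC max by 13): count unchanged
  event 7 (t=49: SET count = 32): count 30 -> 32
  event 8 (t=54: INC count by 13): count 32 -> 45
  event 9 (t=61: SET max = 22): count unchanged
  event 10 (t=65: SET max = 31): count unchanged
  event 11 (t=68: DEC total by 4): count unchanged
  event 12 (t=76: SET count = 49): count 45 -> 49
Final: count = 49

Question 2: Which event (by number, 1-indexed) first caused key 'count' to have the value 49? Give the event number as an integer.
Looking for first event where count becomes 49:
  event 4: count = 6
  event 5: count = 30
  event 6: count = 30
  event 7: count = 32
  event 8: count = 45
  event 9: count = 45
  event 10: count = 45
  event 11: count = 45
  event 12: count 45 -> 49  <-- first match

Answer: 12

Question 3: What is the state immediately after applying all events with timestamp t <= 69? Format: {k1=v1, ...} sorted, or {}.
Answer: {count=45, max=31, total=28}

Derivation:
Apply events with t <= 69 (11 events):
  after event 1 (t=10: SET max = 27): {max=27}
  after event 2 (t=18: INC max by 12): {max=39}
  after event 3 (t=22: SET total = 32): {max=39, total=32}
  after event 4 (t=32: INC count by 6): {count=6, max=39, total=32}
  after event 5 (t=36: SET count = 30): {count=30, max=39, total=32}
  after event 6 (t=45: INC max by 13): {count=30, max=52, total=32}
  after event 7 (t=49: SET count = 32): {count=32, max=52, total=32}
  after event 8 (t=54: INC count by 13): {count=45, max=52, total=32}
  after event 9 (t=61: SET max = 22): {count=45, max=22, total=32}
  after event 10 (t=65: SET max = 31): {count=45, max=31, total=32}
  after event 11 (t=68: DEC total by 4): {count=45, max=31, total=28}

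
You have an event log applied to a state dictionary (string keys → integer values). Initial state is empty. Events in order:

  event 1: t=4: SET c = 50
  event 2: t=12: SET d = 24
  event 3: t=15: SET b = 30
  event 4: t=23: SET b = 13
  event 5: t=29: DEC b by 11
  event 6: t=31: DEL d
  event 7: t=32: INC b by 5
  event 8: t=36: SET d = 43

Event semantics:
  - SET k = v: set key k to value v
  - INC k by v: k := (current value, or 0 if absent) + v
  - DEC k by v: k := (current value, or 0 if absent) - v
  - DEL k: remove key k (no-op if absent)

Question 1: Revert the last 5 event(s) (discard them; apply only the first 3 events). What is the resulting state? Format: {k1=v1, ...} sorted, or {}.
Answer: {b=30, c=50, d=24}

Derivation:
Keep first 3 events (discard last 5):
  after event 1 (t=4: SET c = 50): {c=50}
  after event 2 (t=12: SET d = 24): {c=50, d=24}
  after event 3 (t=15: SET b = 30): {b=30, c=50, d=24}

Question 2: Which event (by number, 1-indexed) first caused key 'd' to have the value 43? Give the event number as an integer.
Looking for first event where d becomes 43:
  event 2: d = 24
  event 3: d = 24
  event 4: d = 24
  event 5: d = 24
  event 6: d = (absent)
  event 8: d (absent) -> 43  <-- first match

Answer: 8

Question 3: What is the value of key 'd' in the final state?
Track key 'd' through all 8 events:
  event 1 (t=4: SET c = 50): d unchanged
  event 2 (t=12: SET d = 24): d (absent) -> 24
  event 3 (t=15: SET b = 30): d unchanged
  event 4 (t=23: SET b = 13): d unchanged
  event 5 (t=29: DEC b by 11): d unchanged
  event 6 (t=31: DEL d): d 24 -> (absent)
  event 7 (t=32: INC b by 5): d unchanged
  event 8 (t=36: SET d = 43): d (absent) -> 43
Final: d = 43

Answer: 43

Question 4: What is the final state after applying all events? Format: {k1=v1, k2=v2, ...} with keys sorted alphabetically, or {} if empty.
Answer: {b=7, c=50, d=43}

Derivation:
  after event 1 (t=4: SET c = 50): {c=50}
  after event 2 (t=12: SET d = 24): {c=50, d=24}
  after event 3 (t=15: SET b = 30): {b=30, c=50, d=24}
  after event 4 (t=23: SET b = 13): {b=13, c=50, d=24}
  after event 5 (t=29: DEC b by 11): {b=2, c=50, d=24}
  after event 6 (t=31: DEL d): {b=2, c=50}
  after event 7 (t=32: INC b by 5): {b=7, c=50}
  after event 8 (t=36: SET d = 43): {b=7, c=50, d=43}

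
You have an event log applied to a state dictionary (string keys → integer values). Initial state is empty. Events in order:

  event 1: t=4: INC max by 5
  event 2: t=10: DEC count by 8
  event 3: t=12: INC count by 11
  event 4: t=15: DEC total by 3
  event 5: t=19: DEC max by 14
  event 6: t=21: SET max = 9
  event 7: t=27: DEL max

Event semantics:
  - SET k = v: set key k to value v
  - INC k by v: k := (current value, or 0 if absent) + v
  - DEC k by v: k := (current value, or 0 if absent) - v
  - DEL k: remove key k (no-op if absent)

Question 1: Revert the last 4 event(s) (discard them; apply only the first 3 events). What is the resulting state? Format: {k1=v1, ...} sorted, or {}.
Keep first 3 events (discard last 4):
  after event 1 (t=4: INC max by 5): {max=5}
  after event 2 (t=10: DEC count by 8): {count=-8, max=5}
  after event 3 (t=12: INC count by 11): {count=3, max=5}

Answer: {count=3, max=5}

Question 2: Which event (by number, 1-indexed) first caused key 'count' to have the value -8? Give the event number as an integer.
Looking for first event where count becomes -8:
  event 2: count (absent) -> -8  <-- first match

Answer: 2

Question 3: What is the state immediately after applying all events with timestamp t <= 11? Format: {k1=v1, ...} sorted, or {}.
Answer: {count=-8, max=5}

Derivation:
Apply events with t <= 11 (2 events):
  after event 1 (t=4: INC max by 5): {max=5}
  after event 2 (t=10: DEC count by 8): {count=-8, max=5}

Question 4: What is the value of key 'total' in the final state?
Track key 'total' through all 7 events:
  event 1 (t=4: INC max by 5): total unchanged
  event 2 (t=10: DEC count by 8): total unchanged
  event 3 (t=12: INC count by 11): total unchanged
  event 4 (t=15: DEC total by 3): total (absent) -> -3
  event 5 (t=19: DEC max by 14): total unchanged
  event 6 (t=21: SET max = 9): total unchanged
  event 7 (t=27: DEL max): total unchanged
Final: total = -3

Answer: -3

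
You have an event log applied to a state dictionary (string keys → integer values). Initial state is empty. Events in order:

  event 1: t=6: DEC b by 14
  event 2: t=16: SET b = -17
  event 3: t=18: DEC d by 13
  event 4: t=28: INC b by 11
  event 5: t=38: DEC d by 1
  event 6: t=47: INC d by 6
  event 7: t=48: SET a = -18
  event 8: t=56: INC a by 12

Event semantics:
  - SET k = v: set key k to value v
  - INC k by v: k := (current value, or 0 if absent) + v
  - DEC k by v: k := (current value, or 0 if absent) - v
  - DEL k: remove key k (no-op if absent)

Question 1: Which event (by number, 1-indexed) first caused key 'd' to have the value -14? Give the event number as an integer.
Answer: 5

Derivation:
Looking for first event where d becomes -14:
  event 3: d = -13
  event 4: d = -13
  event 5: d -13 -> -14  <-- first match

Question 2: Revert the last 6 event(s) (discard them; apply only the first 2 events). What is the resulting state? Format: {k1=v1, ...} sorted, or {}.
Answer: {b=-17}

Derivation:
Keep first 2 events (discard last 6):
  after event 1 (t=6: DEC b by 14): {b=-14}
  after event 2 (t=16: SET b = -17): {b=-17}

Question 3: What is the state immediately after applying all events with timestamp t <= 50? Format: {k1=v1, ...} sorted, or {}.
Answer: {a=-18, b=-6, d=-8}

Derivation:
Apply events with t <= 50 (7 events):
  after event 1 (t=6: DEC b by 14): {b=-14}
  after event 2 (t=16: SET b = -17): {b=-17}
  after event 3 (t=18: DEC d by 13): {b=-17, d=-13}
  after event 4 (t=28: INC b by 11): {b=-6, d=-13}
  after event 5 (t=38: DEC d by 1): {b=-6, d=-14}
  after event 6 (t=47: INC d by 6): {b=-6, d=-8}
  after event 7 (t=48: SET a = -18): {a=-18, b=-6, d=-8}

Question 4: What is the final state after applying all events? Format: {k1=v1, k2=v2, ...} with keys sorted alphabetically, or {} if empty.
Answer: {a=-6, b=-6, d=-8}

Derivation:
  after event 1 (t=6: DEC b by 14): {b=-14}
  after event 2 (t=16: SET b = -17): {b=-17}
  after event 3 (t=18: DEC d by 13): {b=-17, d=-13}
  after event 4 (t=28: INC b by 11): {b=-6, d=-13}
  after event 5 (t=38: DEC d by 1): {b=-6, d=-14}
  after event 6 (t=47: INC d by 6): {b=-6, d=-8}
  after event 7 (t=48: SET a = -18): {a=-18, b=-6, d=-8}
  after event 8 (t=56: INC a by 12): {a=-6, b=-6, d=-8}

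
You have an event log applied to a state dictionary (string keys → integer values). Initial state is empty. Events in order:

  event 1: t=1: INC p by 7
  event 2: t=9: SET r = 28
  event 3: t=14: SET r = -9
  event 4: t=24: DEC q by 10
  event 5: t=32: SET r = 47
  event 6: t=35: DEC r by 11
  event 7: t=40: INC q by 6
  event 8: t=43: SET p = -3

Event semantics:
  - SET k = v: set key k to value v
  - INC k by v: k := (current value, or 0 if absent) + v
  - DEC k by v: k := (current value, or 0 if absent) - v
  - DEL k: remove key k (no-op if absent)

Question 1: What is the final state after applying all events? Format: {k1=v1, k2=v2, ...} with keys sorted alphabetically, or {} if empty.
  after event 1 (t=1: INC p by 7): {p=7}
  after event 2 (t=9: SET r = 28): {p=7, r=28}
  after event 3 (t=14: SET r = -9): {p=7, r=-9}
  after event 4 (t=24: DEC q by 10): {p=7, q=-10, r=-9}
  after event 5 (t=32: SET r = 47): {p=7, q=-10, r=47}
  after event 6 (t=35: DEC r by 11): {p=7, q=-10, r=36}
  after event 7 (t=40: INC q by 6): {p=7, q=-4, r=36}
  after event 8 (t=43: SET p = -3): {p=-3, q=-4, r=36}

Answer: {p=-3, q=-4, r=36}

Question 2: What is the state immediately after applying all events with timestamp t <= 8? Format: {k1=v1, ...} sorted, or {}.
Apply events with t <= 8 (1 events):
  after event 1 (t=1: INC p by 7): {p=7}

Answer: {p=7}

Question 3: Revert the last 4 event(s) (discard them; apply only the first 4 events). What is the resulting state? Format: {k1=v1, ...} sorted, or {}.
Answer: {p=7, q=-10, r=-9}

Derivation:
Keep first 4 events (discard last 4):
  after event 1 (t=1: INC p by 7): {p=7}
  after event 2 (t=9: SET r = 28): {p=7, r=28}
  after event 3 (t=14: SET r = -9): {p=7, r=-9}
  after event 4 (t=24: DEC q by 10): {p=7, q=-10, r=-9}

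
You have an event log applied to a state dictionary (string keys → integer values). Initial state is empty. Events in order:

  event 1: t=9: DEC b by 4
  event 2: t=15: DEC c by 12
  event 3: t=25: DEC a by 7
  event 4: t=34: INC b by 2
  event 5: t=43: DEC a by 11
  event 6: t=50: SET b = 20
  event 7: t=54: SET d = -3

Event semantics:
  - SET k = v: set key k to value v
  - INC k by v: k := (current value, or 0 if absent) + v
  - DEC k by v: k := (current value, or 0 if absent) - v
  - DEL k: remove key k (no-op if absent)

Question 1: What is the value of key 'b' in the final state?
Track key 'b' through all 7 events:
  event 1 (t=9: DEC b by 4): b (absent) -> -4
  event 2 (t=15: DEC c by 12): b unchanged
  event 3 (t=25: DEC a by 7): b unchanged
  event 4 (t=34: INC b by 2): b -4 -> -2
  event 5 (t=43: DEC a by 11): b unchanged
  event 6 (t=50: SET b = 20): b -2 -> 20
  event 7 (t=54: SET d = -3): b unchanged
Final: b = 20

Answer: 20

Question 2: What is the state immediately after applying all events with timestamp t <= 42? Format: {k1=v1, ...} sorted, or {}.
Answer: {a=-7, b=-2, c=-12}

Derivation:
Apply events with t <= 42 (4 events):
  after event 1 (t=9: DEC b by 4): {b=-4}
  after event 2 (t=15: DEC c by 12): {b=-4, c=-12}
  after event 3 (t=25: DEC a by 7): {a=-7, b=-4, c=-12}
  after event 4 (t=34: INC b by 2): {a=-7, b=-2, c=-12}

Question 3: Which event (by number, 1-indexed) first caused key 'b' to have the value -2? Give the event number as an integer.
Answer: 4

Derivation:
Looking for first event where b becomes -2:
  event 1: b = -4
  event 2: b = -4
  event 3: b = -4
  event 4: b -4 -> -2  <-- first match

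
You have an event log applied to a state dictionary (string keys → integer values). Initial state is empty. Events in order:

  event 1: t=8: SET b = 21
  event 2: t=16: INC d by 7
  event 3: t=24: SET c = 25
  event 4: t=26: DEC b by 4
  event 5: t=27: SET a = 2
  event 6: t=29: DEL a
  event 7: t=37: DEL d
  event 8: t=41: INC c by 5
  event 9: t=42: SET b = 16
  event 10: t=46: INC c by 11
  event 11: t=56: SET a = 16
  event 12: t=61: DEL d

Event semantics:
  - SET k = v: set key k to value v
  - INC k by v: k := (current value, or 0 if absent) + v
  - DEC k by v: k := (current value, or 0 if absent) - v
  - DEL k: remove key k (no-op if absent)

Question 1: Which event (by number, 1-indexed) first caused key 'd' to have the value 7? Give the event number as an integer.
Looking for first event where d becomes 7:
  event 2: d (absent) -> 7  <-- first match

Answer: 2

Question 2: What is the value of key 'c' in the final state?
Track key 'c' through all 12 events:
  event 1 (t=8: SET b = 21): c unchanged
  event 2 (t=16: INC d by 7): c unchanged
  event 3 (t=24: SET c = 25): c (absent) -> 25
  event 4 (t=26: DEC b by 4): c unchanged
  event 5 (t=27: SET a = 2): c unchanged
  event 6 (t=29: DEL a): c unchanged
  event 7 (t=37: DEL d): c unchanged
  event 8 (t=41: INC c by 5): c 25 -> 30
  event 9 (t=42: SET b = 16): c unchanged
  event 10 (t=46: INC c by 11): c 30 -> 41
  event 11 (t=56: SET a = 16): c unchanged
  event 12 (t=61: DEL d): c unchanged
Final: c = 41

Answer: 41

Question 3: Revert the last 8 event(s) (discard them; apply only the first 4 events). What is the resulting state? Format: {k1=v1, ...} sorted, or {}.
Answer: {b=17, c=25, d=7}

Derivation:
Keep first 4 events (discard last 8):
  after event 1 (t=8: SET b = 21): {b=21}
  after event 2 (t=16: INC d by 7): {b=21, d=7}
  after event 3 (t=24: SET c = 25): {b=21, c=25, d=7}
  after event 4 (t=26: DEC b by 4): {b=17, c=25, d=7}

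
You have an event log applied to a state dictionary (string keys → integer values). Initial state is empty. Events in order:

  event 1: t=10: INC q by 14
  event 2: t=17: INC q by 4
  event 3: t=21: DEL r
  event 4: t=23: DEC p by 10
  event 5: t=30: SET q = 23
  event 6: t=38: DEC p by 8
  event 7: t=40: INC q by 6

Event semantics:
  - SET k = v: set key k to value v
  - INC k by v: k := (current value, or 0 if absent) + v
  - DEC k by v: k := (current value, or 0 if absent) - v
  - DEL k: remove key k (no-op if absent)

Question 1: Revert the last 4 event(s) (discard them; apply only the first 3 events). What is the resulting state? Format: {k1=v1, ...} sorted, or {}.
Keep first 3 events (discard last 4):
  after event 1 (t=10: INC q by 14): {q=14}
  after event 2 (t=17: INC q by 4): {q=18}
  after event 3 (t=21: DEL r): {q=18}

Answer: {q=18}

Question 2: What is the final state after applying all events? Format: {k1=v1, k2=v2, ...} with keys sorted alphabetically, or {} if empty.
  after event 1 (t=10: INC q by 14): {q=14}
  after event 2 (t=17: INC q by 4): {q=18}
  after event 3 (t=21: DEL r): {q=18}
  after event 4 (t=23: DEC p by 10): {p=-10, q=18}
  after event 5 (t=30: SET q = 23): {p=-10, q=23}
  after event 6 (t=38: DEC p by 8): {p=-18, q=23}
  after event 7 (t=40: INC q by 6): {p=-18, q=29}

Answer: {p=-18, q=29}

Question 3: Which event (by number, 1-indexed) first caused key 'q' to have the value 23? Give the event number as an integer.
Answer: 5

Derivation:
Looking for first event where q becomes 23:
  event 1: q = 14
  event 2: q = 18
  event 3: q = 18
  event 4: q = 18
  event 5: q 18 -> 23  <-- first match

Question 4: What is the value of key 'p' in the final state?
Track key 'p' through all 7 events:
  event 1 (t=10: INC q by 14): p unchanged
  event 2 (t=17: INC q by 4): p unchanged
  event 3 (t=21: DEL r): p unchanged
  event 4 (t=23: DEC p by 10): p (absent) -> -10
  event 5 (t=30: SET q = 23): p unchanged
  event 6 (t=38: DEC p by 8): p -10 -> -18
  event 7 (t=40: INC q by 6): p unchanged
Final: p = -18

Answer: -18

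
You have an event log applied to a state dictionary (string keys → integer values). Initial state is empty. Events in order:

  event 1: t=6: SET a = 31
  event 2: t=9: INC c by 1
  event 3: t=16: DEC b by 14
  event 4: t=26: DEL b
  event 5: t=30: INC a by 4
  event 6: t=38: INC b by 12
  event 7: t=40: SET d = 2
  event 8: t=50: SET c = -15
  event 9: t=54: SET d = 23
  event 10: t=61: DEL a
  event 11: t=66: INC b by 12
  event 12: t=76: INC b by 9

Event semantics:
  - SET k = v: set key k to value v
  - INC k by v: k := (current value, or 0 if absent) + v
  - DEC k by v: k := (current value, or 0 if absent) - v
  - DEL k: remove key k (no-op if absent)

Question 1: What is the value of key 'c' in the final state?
Answer: -15

Derivation:
Track key 'c' through all 12 events:
  event 1 (t=6: SET a = 31): c unchanged
  event 2 (t=9: INC c by 1): c (absent) -> 1
  event 3 (t=16: DEC b by 14): c unchanged
  event 4 (t=26: DEL b): c unchanged
  event 5 (t=30: INC a by 4): c unchanged
  event 6 (t=38: INC b by 12): c unchanged
  event 7 (t=40: SET d = 2): c unchanged
  event 8 (t=50: SET c = -15): c 1 -> -15
  event 9 (t=54: SET d = 23): c unchanged
  event 10 (t=61: DEL a): c unchanged
  event 11 (t=66: INC b by 12): c unchanged
  event 12 (t=76: INC b by 9): c unchanged
Final: c = -15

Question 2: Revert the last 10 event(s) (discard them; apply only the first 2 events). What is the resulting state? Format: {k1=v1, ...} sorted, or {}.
Keep first 2 events (discard last 10):
  after event 1 (t=6: SET a = 31): {a=31}
  after event 2 (t=9: INC c by 1): {a=31, c=1}

Answer: {a=31, c=1}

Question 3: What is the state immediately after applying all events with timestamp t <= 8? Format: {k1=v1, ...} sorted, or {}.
Apply events with t <= 8 (1 events):
  after event 1 (t=6: SET a = 31): {a=31}

Answer: {a=31}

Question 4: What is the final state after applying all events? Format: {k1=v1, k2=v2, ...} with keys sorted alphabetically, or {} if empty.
Answer: {b=33, c=-15, d=23}

Derivation:
  after event 1 (t=6: SET a = 31): {a=31}
  after event 2 (t=9: INC c by 1): {a=31, c=1}
  after event 3 (t=16: DEC b by 14): {a=31, b=-14, c=1}
  after event 4 (t=26: DEL b): {a=31, c=1}
  after event 5 (t=30: INC a by 4): {a=35, c=1}
  after event 6 (t=38: INC b by 12): {a=35, b=12, c=1}
  after event 7 (t=40: SET d = 2): {a=35, b=12, c=1, d=2}
  after event 8 (t=50: SET c = -15): {a=35, b=12, c=-15, d=2}
  after event 9 (t=54: SET d = 23): {a=35, b=12, c=-15, d=23}
  after event 10 (t=61: DEL a): {b=12, c=-15, d=23}
  after event 11 (t=66: INC b by 12): {b=24, c=-15, d=23}
  after event 12 (t=76: INC b by 9): {b=33, c=-15, d=23}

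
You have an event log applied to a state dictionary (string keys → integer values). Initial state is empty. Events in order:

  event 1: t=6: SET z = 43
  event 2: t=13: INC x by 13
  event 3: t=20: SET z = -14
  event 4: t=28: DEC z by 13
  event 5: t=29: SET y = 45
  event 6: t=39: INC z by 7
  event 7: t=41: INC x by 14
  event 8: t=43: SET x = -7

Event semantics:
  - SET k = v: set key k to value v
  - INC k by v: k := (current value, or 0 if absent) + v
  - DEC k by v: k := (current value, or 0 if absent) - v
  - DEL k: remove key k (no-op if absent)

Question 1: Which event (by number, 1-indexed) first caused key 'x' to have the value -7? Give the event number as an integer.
Looking for first event where x becomes -7:
  event 2: x = 13
  event 3: x = 13
  event 4: x = 13
  event 5: x = 13
  event 6: x = 13
  event 7: x = 27
  event 8: x 27 -> -7  <-- first match

Answer: 8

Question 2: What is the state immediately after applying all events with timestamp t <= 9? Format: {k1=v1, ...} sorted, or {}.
Apply events with t <= 9 (1 events):
  after event 1 (t=6: SET z = 43): {z=43}

Answer: {z=43}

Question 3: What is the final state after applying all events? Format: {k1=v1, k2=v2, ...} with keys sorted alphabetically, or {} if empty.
Answer: {x=-7, y=45, z=-20}

Derivation:
  after event 1 (t=6: SET z = 43): {z=43}
  after event 2 (t=13: INC x by 13): {x=13, z=43}
  after event 3 (t=20: SET z = -14): {x=13, z=-14}
  after event 4 (t=28: DEC z by 13): {x=13, z=-27}
  after event 5 (t=29: SET y = 45): {x=13, y=45, z=-27}
  after event 6 (t=39: INC z by 7): {x=13, y=45, z=-20}
  after event 7 (t=41: INC x by 14): {x=27, y=45, z=-20}
  after event 8 (t=43: SET x = -7): {x=-7, y=45, z=-20}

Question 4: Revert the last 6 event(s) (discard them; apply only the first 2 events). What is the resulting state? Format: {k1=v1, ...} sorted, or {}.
Answer: {x=13, z=43}

Derivation:
Keep first 2 events (discard last 6):
  after event 1 (t=6: SET z = 43): {z=43}
  after event 2 (t=13: INC x by 13): {x=13, z=43}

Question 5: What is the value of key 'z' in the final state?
Track key 'z' through all 8 events:
  event 1 (t=6: SET z = 43): z (absent) -> 43
  event 2 (t=13: INC x by 13): z unchanged
  event 3 (t=20: SET z = -14): z 43 -> -14
  event 4 (t=28: DEC z by 13): z -14 -> -27
  event 5 (t=29: SET y = 45): z unchanged
  event 6 (t=39: INC z by 7): z -27 -> -20
  event 7 (t=41: INC x by 14): z unchanged
  event 8 (t=43: SET x = -7): z unchanged
Final: z = -20

Answer: -20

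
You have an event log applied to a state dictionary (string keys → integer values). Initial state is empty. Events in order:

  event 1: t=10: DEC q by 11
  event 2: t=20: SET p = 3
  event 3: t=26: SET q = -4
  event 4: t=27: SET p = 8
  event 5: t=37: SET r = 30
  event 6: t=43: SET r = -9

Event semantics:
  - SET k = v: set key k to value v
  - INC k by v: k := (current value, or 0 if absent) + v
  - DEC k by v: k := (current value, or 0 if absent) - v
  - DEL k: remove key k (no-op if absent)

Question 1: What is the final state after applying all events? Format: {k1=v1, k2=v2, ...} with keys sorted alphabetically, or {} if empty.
  after event 1 (t=10: DEC q by 11): {q=-11}
  after event 2 (t=20: SET p = 3): {p=3, q=-11}
  after event 3 (t=26: SET q = -4): {p=3, q=-4}
  after event 4 (t=27: SET p = 8): {p=8, q=-4}
  after event 5 (t=37: SET r = 30): {p=8, q=-4, r=30}
  after event 6 (t=43: SET r = -9): {p=8, q=-4, r=-9}

Answer: {p=8, q=-4, r=-9}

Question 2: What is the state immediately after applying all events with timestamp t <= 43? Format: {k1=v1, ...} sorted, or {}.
Apply events with t <= 43 (6 events):
  after event 1 (t=10: DEC q by 11): {q=-11}
  after event 2 (t=20: SET p = 3): {p=3, q=-11}
  after event 3 (t=26: SET q = -4): {p=3, q=-4}
  after event 4 (t=27: SET p = 8): {p=8, q=-4}
  after event 5 (t=37: SET r = 30): {p=8, q=-4, r=30}
  after event 6 (t=43: SET r = -9): {p=8, q=-4, r=-9}

Answer: {p=8, q=-4, r=-9}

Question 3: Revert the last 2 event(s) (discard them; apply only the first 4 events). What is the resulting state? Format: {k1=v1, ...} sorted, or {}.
Keep first 4 events (discard last 2):
  after event 1 (t=10: DEC q by 11): {q=-11}
  after event 2 (t=20: SET p = 3): {p=3, q=-11}
  after event 3 (t=26: SET q = -4): {p=3, q=-4}
  after event 4 (t=27: SET p = 8): {p=8, q=-4}

Answer: {p=8, q=-4}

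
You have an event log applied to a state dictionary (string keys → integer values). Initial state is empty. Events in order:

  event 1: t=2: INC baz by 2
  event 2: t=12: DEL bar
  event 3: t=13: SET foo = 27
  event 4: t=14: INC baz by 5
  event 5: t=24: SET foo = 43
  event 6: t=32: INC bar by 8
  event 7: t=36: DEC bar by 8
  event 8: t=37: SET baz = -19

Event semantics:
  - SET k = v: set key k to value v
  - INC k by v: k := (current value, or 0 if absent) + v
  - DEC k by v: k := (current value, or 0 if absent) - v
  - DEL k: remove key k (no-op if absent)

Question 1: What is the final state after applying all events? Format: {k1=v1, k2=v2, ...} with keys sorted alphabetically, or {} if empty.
  after event 1 (t=2: INC baz by 2): {baz=2}
  after event 2 (t=12: DEL bar): {baz=2}
  after event 3 (t=13: SET foo = 27): {baz=2, foo=27}
  after event 4 (t=14: INC baz by 5): {baz=7, foo=27}
  after event 5 (t=24: SET foo = 43): {baz=7, foo=43}
  after event 6 (t=32: INC bar by 8): {bar=8, baz=7, foo=43}
  after event 7 (t=36: DEC bar by 8): {bar=0, baz=7, foo=43}
  after event 8 (t=37: SET baz = -19): {bar=0, baz=-19, foo=43}

Answer: {bar=0, baz=-19, foo=43}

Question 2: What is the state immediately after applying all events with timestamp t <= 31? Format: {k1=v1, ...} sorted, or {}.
Apply events with t <= 31 (5 events):
  after event 1 (t=2: INC baz by 2): {baz=2}
  after event 2 (t=12: DEL bar): {baz=2}
  after event 3 (t=13: SET foo = 27): {baz=2, foo=27}
  after event 4 (t=14: INC baz by 5): {baz=7, foo=27}
  after event 5 (t=24: SET foo = 43): {baz=7, foo=43}

Answer: {baz=7, foo=43}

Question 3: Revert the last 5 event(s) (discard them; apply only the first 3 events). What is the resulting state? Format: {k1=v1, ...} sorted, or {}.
Keep first 3 events (discard last 5):
  after event 1 (t=2: INC baz by 2): {baz=2}
  after event 2 (t=12: DEL bar): {baz=2}
  after event 3 (t=13: SET foo = 27): {baz=2, foo=27}

Answer: {baz=2, foo=27}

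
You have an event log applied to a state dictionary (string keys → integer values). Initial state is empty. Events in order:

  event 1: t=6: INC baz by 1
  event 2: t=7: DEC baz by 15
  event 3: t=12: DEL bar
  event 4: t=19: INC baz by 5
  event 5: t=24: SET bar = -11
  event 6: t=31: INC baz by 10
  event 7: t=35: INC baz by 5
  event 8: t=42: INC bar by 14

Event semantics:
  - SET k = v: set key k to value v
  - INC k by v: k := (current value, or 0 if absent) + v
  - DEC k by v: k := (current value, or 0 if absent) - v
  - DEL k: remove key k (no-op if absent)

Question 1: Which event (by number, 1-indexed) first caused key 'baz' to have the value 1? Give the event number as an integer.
Answer: 1

Derivation:
Looking for first event where baz becomes 1:
  event 1: baz (absent) -> 1  <-- first match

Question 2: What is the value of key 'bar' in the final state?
Track key 'bar' through all 8 events:
  event 1 (t=6: INC baz by 1): bar unchanged
  event 2 (t=7: DEC baz by 15): bar unchanged
  event 3 (t=12: DEL bar): bar (absent) -> (absent)
  event 4 (t=19: INC baz by 5): bar unchanged
  event 5 (t=24: SET bar = -11): bar (absent) -> -11
  event 6 (t=31: INC baz by 10): bar unchanged
  event 7 (t=35: INC baz by 5): bar unchanged
  event 8 (t=42: INC bar by 14): bar -11 -> 3
Final: bar = 3

Answer: 3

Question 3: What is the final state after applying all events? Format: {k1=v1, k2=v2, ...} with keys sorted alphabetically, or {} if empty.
Answer: {bar=3, baz=6}

Derivation:
  after event 1 (t=6: INC baz by 1): {baz=1}
  after event 2 (t=7: DEC baz by 15): {baz=-14}
  after event 3 (t=12: DEL bar): {baz=-14}
  after event 4 (t=19: INC baz by 5): {baz=-9}
  after event 5 (t=24: SET bar = -11): {bar=-11, baz=-9}
  after event 6 (t=31: INC baz by 10): {bar=-11, baz=1}
  after event 7 (t=35: INC baz by 5): {bar=-11, baz=6}
  after event 8 (t=42: INC bar by 14): {bar=3, baz=6}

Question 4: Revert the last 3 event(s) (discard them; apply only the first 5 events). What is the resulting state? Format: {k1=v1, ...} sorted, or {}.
Keep first 5 events (discard last 3):
  after event 1 (t=6: INC baz by 1): {baz=1}
  after event 2 (t=7: DEC baz by 15): {baz=-14}
  after event 3 (t=12: DEL bar): {baz=-14}
  after event 4 (t=19: INC baz by 5): {baz=-9}
  after event 5 (t=24: SET bar = -11): {bar=-11, baz=-9}

Answer: {bar=-11, baz=-9}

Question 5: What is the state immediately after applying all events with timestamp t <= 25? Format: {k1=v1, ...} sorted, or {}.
Answer: {bar=-11, baz=-9}

Derivation:
Apply events with t <= 25 (5 events):
  after event 1 (t=6: INC baz by 1): {baz=1}
  after event 2 (t=7: DEC baz by 15): {baz=-14}
  after event 3 (t=12: DEL bar): {baz=-14}
  after event 4 (t=19: INC baz by 5): {baz=-9}
  after event 5 (t=24: SET bar = -11): {bar=-11, baz=-9}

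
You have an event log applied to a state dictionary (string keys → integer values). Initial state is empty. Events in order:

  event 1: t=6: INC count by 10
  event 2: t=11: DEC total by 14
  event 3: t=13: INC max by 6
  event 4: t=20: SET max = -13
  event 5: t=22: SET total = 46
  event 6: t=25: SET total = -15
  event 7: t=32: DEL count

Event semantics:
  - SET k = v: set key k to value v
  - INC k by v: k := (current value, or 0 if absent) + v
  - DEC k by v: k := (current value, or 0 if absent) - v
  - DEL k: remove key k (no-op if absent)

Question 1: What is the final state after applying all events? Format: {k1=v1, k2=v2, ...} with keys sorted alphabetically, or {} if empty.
  after event 1 (t=6: INC count by 10): {count=10}
  after event 2 (t=11: DEC total by 14): {count=10, total=-14}
  after event 3 (t=13: INC max by 6): {count=10, max=6, total=-14}
  after event 4 (t=20: SET max = -13): {count=10, max=-13, total=-14}
  after event 5 (t=22: SET total = 46): {count=10, max=-13, total=46}
  after event 6 (t=25: SET total = -15): {count=10, max=-13, total=-15}
  after event 7 (t=32: DEL count): {max=-13, total=-15}

Answer: {max=-13, total=-15}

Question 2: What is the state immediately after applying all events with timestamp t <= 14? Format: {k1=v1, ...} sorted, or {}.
Apply events with t <= 14 (3 events):
  after event 1 (t=6: INC count by 10): {count=10}
  after event 2 (t=11: DEC total by 14): {count=10, total=-14}
  after event 3 (t=13: INC max by 6): {count=10, max=6, total=-14}

Answer: {count=10, max=6, total=-14}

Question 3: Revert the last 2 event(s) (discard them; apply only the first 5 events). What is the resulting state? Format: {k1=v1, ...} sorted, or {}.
Answer: {count=10, max=-13, total=46}

Derivation:
Keep first 5 events (discard last 2):
  after event 1 (t=6: INC count by 10): {count=10}
  after event 2 (t=11: DEC total by 14): {count=10, total=-14}
  after event 3 (t=13: INC max by 6): {count=10, max=6, total=-14}
  after event 4 (t=20: SET max = -13): {count=10, max=-13, total=-14}
  after event 5 (t=22: SET total = 46): {count=10, max=-13, total=46}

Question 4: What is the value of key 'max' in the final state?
Track key 'max' through all 7 events:
  event 1 (t=6: INC count by 10): max unchanged
  event 2 (t=11: DEC total by 14): max unchanged
  event 3 (t=13: INC max by 6): max (absent) -> 6
  event 4 (t=20: SET max = -13): max 6 -> -13
  event 5 (t=22: SET total = 46): max unchanged
  event 6 (t=25: SET total = -15): max unchanged
  event 7 (t=32: DEL count): max unchanged
Final: max = -13

Answer: -13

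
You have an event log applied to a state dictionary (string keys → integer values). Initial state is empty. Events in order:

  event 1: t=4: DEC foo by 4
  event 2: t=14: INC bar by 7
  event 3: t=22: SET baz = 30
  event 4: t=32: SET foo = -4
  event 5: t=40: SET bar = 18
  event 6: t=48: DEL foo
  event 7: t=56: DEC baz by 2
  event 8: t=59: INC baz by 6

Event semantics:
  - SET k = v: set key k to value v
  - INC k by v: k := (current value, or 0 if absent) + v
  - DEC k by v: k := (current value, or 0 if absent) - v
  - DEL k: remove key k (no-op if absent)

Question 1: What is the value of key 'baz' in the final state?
Answer: 34

Derivation:
Track key 'baz' through all 8 events:
  event 1 (t=4: DEC foo by 4): baz unchanged
  event 2 (t=14: INC bar by 7): baz unchanged
  event 3 (t=22: SET baz = 30): baz (absent) -> 30
  event 4 (t=32: SET foo = -4): baz unchanged
  event 5 (t=40: SET bar = 18): baz unchanged
  event 6 (t=48: DEL foo): baz unchanged
  event 7 (t=56: DEC baz by 2): baz 30 -> 28
  event 8 (t=59: INC baz by 6): baz 28 -> 34
Final: baz = 34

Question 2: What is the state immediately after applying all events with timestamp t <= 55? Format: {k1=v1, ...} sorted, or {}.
Answer: {bar=18, baz=30}

Derivation:
Apply events with t <= 55 (6 events):
  after event 1 (t=4: DEC foo by 4): {foo=-4}
  after event 2 (t=14: INC bar by 7): {bar=7, foo=-4}
  after event 3 (t=22: SET baz = 30): {bar=7, baz=30, foo=-4}
  after event 4 (t=32: SET foo = -4): {bar=7, baz=30, foo=-4}
  after event 5 (t=40: SET bar = 18): {bar=18, baz=30, foo=-4}
  after event 6 (t=48: DEL foo): {bar=18, baz=30}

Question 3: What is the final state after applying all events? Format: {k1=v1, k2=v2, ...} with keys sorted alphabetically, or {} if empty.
  after event 1 (t=4: DEC foo by 4): {foo=-4}
  after event 2 (t=14: INC bar by 7): {bar=7, foo=-4}
  after event 3 (t=22: SET baz = 30): {bar=7, baz=30, foo=-4}
  after event 4 (t=32: SET foo = -4): {bar=7, baz=30, foo=-4}
  after event 5 (t=40: SET bar = 18): {bar=18, baz=30, foo=-4}
  after event 6 (t=48: DEL foo): {bar=18, baz=30}
  after event 7 (t=56: DEC baz by 2): {bar=18, baz=28}
  after event 8 (t=59: INC baz by 6): {bar=18, baz=34}

Answer: {bar=18, baz=34}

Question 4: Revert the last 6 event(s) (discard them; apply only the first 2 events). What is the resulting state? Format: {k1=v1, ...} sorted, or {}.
Answer: {bar=7, foo=-4}

Derivation:
Keep first 2 events (discard last 6):
  after event 1 (t=4: DEC foo by 4): {foo=-4}
  after event 2 (t=14: INC bar by 7): {bar=7, foo=-4}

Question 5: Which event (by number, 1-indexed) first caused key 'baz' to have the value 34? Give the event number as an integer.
Answer: 8

Derivation:
Looking for first event where baz becomes 34:
  event 3: baz = 30
  event 4: baz = 30
  event 5: baz = 30
  event 6: baz = 30
  event 7: baz = 28
  event 8: baz 28 -> 34  <-- first match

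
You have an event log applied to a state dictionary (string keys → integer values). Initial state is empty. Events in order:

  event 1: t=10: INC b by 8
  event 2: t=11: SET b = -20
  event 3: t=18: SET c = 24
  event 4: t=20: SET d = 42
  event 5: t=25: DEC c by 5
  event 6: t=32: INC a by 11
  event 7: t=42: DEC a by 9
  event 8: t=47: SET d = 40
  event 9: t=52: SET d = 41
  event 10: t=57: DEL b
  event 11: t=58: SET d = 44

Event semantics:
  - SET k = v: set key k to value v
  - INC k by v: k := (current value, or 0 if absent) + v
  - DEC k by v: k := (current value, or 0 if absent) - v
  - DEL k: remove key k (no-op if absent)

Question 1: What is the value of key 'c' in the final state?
Track key 'c' through all 11 events:
  event 1 (t=10: INC b by 8): c unchanged
  event 2 (t=11: SET b = -20): c unchanged
  event 3 (t=18: SET c = 24): c (absent) -> 24
  event 4 (t=20: SET d = 42): c unchanged
  event 5 (t=25: DEC c by 5): c 24 -> 19
  event 6 (t=32: INC a by 11): c unchanged
  event 7 (t=42: DEC a by 9): c unchanged
  event 8 (t=47: SET d = 40): c unchanged
  event 9 (t=52: SET d = 41): c unchanged
  event 10 (t=57: DEL b): c unchanged
  event 11 (t=58: SET d = 44): c unchanged
Final: c = 19

Answer: 19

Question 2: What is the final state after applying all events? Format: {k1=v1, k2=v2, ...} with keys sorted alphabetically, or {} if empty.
  after event 1 (t=10: INC b by 8): {b=8}
  after event 2 (t=11: SET b = -20): {b=-20}
  after event 3 (t=18: SET c = 24): {b=-20, c=24}
  after event 4 (t=20: SET d = 42): {b=-20, c=24, d=42}
  after event 5 (t=25: DEC c by 5): {b=-20, c=19, d=42}
  after event 6 (t=32: INC a by 11): {a=11, b=-20, c=19, d=42}
  after event 7 (t=42: DEC a by 9): {a=2, b=-20, c=19, d=42}
  after event 8 (t=47: SET d = 40): {a=2, b=-20, c=19, d=40}
  after event 9 (t=52: SET d = 41): {a=2, b=-20, c=19, d=41}
  after event 10 (t=57: DEL b): {a=2, c=19, d=41}
  after event 11 (t=58: SET d = 44): {a=2, c=19, d=44}

Answer: {a=2, c=19, d=44}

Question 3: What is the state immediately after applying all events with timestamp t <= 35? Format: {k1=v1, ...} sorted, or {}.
Apply events with t <= 35 (6 events):
  after event 1 (t=10: INC b by 8): {b=8}
  after event 2 (t=11: SET b = -20): {b=-20}
  after event 3 (t=18: SET c = 24): {b=-20, c=24}
  after event 4 (t=20: SET d = 42): {b=-20, c=24, d=42}
  after event 5 (t=25: DEC c by 5): {b=-20, c=19, d=42}
  after event 6 (t=32: INC a by 11): {a=11, b=-20, c=19, d=42}

Answer: {a=11, b=-20, c=19, d=42}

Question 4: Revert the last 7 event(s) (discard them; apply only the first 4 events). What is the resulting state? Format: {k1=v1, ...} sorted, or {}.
Answer: {b=-20, c=24, d=42}

Derivation:
Keep first 4 events (discard last 7):
  after event 1 (t=10: INC b by 8): {b=8}
  after event 2 (t=11: SET b = -20): {b=-20}
  after event 3 (t=18: SET c = 24): {b=-20, c=24}
  after event 4 (t=20: SET d = 42): {b=-20, c=24, d=42}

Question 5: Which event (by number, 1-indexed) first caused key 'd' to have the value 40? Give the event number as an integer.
Looking for first event where d becomes 40:
  event 4: d = 42
  event 5: d = 42
  event 6: d = 42
  event 7: d = 42
  event 8: d 42 -> 40  <-- first match

Answer: 8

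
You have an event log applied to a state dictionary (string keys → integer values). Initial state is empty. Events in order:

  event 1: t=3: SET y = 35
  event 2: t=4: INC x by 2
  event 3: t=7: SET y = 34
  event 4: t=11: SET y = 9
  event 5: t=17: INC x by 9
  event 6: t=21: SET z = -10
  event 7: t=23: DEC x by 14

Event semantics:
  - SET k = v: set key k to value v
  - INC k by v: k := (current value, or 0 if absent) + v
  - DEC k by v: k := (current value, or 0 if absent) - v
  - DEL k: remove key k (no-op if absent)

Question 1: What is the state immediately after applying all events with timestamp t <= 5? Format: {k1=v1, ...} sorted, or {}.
Answer: {x=2, y=35}

Derivation:
Apply events with t <= 5 (2 events):
  after event 1 (t=3: SET y = 35): {y=35}
  after event 2 (t=4: INC x by 2): {x=2, y=35}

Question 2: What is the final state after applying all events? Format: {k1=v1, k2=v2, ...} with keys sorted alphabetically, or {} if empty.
Answer: {x=-3, y=9, z=-10}

Derivation:
  after event 1 (t=3: SET y = 35): {y=35}
  after event 2 (t=4: INC x by 2): {x=2, y=35}
  after event 3 (t=7: SET y = 34): {x=2, y=34}
  after event 4 (t=11: SET y = 9): {x=2, y=9}
  after event 5 (t=17: INC x by 9): {x=11, y=9}
  after event 6 (t=21: SET z = -10): {x=11, y=9, z=-10}
  after event 7 (t=23: DEC x by 14): {x=-3, y=9, z=-10}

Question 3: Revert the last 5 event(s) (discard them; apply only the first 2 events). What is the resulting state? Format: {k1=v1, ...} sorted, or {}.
Keep first 2 events (discard last 5):
  after event 1 (t=3: SET y = 35): {y=35}
  after event 2 (t=4: INC x by 2): {x=2, y=35}

Answer: {x=2, y=35}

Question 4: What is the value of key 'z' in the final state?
Track key 'z' through all 7 events:
  event 1 (t=3: SET y = 35): z unchanged
  event 2 (t=4: INC x by 2): z unchanged
  event 3 (t=7: SET y = 34): z unchanged
  event 4 (t=11: SET y = 9): z unchanged
  event 5 (t=17: INC x by 9): z unchanged
  event 6 (t=21: SET z = -10): z (absent) -> -10
  event 7 (t=23: DEC x by 14): z unchanged
Final: z = -10

Answer: -10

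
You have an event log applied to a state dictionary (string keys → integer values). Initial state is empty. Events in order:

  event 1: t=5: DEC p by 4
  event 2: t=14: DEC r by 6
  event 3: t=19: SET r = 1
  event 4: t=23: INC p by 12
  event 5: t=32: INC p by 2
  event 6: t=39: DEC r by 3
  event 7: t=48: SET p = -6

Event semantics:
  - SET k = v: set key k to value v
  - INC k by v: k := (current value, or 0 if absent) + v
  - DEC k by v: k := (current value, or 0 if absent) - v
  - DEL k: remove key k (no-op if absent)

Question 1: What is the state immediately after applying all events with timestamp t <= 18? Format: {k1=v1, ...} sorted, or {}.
Answer: {p=-4, r=-6}

Derivation:
Apply events with t <= 18 (2 events):
  after event 1 (t=5: DEC p by 4): {p=-4}
  after event 2 (t=14: DEC r by 6): {p=-4, r=-6}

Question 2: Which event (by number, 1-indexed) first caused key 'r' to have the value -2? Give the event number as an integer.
Looking for first event where r becomes -2:
  event 2: r = -6
  event 3: r = 1
  event 4: r = 1
  event 5: r = 1
  event 6: r 1 -> -2  <-- first match

Answer: 6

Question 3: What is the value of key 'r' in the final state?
Track key 'r' through all 7 events:
  event 1 (t=5: DEC p by 4): r unchanged
  event 2 (t=14: DEC r by 6): r (absent) -> -6
  event 3 (t=19: SET r = 1): r -6 -> 1
  event 4 (t=23: INC p by 12): r unchanged
  event 5 (t=32: INC p by 2): r unchanged
  event 6 (t=39: DEC r by 3): r 1 -> -2
  event 7 (t=48: SET p = -6): r unchanged
Final: r = -2

Answer: -2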